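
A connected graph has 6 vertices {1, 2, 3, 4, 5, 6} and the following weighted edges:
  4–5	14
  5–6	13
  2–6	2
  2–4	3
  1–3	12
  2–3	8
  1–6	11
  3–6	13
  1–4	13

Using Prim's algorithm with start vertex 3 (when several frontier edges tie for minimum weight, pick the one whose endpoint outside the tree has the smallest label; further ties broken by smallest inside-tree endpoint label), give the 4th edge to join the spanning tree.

1-6

Grow the tree from 3 using Prim:
Step 1: frontier [2–3 8, 1–3 12, 3–6 13] → take 2–3 (8); add 2.
Step 2: frontier [2–6 2, 2–4 3, 1–3 12, 3–6 13] → take 2–6 (2); add 6.
Step 3: frontier [2–4 3, 1–3 12, 1–6 11, 5–6 13] → take 2–4 (3); add 4.
Step 4: frontier [1–3 12, 1–4 13, 4–5 14, 1–6 11, 5–6 13] → take 1–6 (11); add 1.
Step 5: frontier [4–5 14, 5–6 13] → take 5–6 (13); add 5.
The 4th edge added is 1–6.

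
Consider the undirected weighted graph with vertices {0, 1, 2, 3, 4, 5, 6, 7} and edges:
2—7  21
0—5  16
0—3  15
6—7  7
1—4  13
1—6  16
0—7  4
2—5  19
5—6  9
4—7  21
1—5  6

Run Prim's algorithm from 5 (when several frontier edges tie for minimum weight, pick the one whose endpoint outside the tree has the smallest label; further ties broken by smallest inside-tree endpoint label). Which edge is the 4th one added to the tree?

Grow the tree from 5 using Prim:
Step 1: cheapest edge leaving the tree is 1—5 (6); add 1.
Step 2: cheapest edge leaving the tree is 5—6 (9); add 6.
Step 3: cheapest edge leaving the tree is 6—7 (7); add 7.
Step 4: cheapest edge leaving the tree is 0—7 (4); add 0.
Step 5: cheapest edge leaving the tree is 1—4 (13); add 4.
Step 6: cheapest edge leaving the tree is 0—3 (15); add 3.
Step 7: cheapest edge leaving the tree is 2—5 (19); add 2.
The 4th edge added is 0—7.

0-7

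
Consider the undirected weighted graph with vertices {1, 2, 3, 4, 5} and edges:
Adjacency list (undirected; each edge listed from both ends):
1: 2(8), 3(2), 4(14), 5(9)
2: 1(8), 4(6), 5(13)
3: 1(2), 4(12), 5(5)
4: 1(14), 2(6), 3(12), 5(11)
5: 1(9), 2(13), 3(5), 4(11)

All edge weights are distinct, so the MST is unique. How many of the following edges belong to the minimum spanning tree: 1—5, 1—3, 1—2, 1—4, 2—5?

2

Kruskal: consider edges lightest-first.
1—3 (2): add. Components now {1,3} {2} {4} {5}
3—5 (5): add. Components now {1,3,5} {2} {4}
2—4 (6): add. Components now {1,3,5} {2,4}
1—2 (8): add. Components now {1,2,3,4,5}
MST edge set: {1—3, 3—5, 2—4, 1—2}.
Of the listed edges, {1—3, 1—2} are in the MST → 2.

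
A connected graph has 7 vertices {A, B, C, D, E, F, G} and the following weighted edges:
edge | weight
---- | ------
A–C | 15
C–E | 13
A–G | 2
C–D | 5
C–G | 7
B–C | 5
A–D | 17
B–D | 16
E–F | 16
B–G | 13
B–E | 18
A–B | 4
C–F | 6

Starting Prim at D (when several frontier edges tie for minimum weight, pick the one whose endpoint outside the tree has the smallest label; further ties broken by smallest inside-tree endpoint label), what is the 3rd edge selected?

A-B

Prim, starting at D.
Step 1: frontier [C–D 5, B–D 16, A–D 17] → take C–D (5); add C.
Step 2: frontier [B–C 5, C–F 6, C–G 7, C–E 13, A–C 15, B–D 16, A–D 17] → take B–C (5); add B.
Step 3: frontier [A–B 4, B–G 13, B–E 18, C–F 6, C–G 7, C–E 13, A–C 15, A–D 17] → take A–B (4); add A.
Step 4: frontier [A–G 2, B–G 13, B–E 18, C–F 6, C–G 7, C–E 13] → take A–G (2); add G.
Step 5: frontier [B–E 18, C–F 6, C–E 13] → take C–F (6); add F.
Step 6: frontier [B–E 18, C–E 13, E–F 16] → take C–E (13); add E.
The 3rd edge added is A–B.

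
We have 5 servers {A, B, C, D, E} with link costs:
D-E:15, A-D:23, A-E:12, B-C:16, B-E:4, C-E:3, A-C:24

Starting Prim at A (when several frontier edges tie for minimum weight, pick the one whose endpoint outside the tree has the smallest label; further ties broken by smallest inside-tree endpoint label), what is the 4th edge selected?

D-E

Grow the tree from A using Prim:
Step 1: frontier [A-E 12, A-D 23, A-C 24] → take A-E (12); add E.
Step 2: frontier [A-D 23, A-C 24, C-E 3, B-E 4, D-E 15] → take C-E (3); add C.
Step 3: frontier [A-D 23, B-C 16, B-E 4, D-E 15] → take B-E (4); add B.
Step 4: frontier [A-D 23, D-E 15] → take D-E (15); add D.
The 4th edge added is D-E.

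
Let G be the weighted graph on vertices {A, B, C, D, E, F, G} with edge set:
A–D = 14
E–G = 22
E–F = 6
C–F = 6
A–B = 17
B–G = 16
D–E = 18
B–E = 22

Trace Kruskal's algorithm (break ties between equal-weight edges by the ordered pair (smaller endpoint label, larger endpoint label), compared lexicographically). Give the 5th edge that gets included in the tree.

Sort edges by weight, then run Kruskal:
C–F (6): add — endpoints in different components.
E–F (6): add — endpoints in different components.
A–D (14): add — endpoints in different components.
B–G (16): add — endpoints in different components.
A–B (17): add — endpoints in different components.
D–E (18): add — endpoints in different components.
The 5th edge added is A–B.

A-B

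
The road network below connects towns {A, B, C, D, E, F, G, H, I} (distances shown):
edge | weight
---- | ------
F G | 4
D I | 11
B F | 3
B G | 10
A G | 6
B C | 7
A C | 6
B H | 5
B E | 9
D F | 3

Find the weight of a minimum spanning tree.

47

Kruskal's algorithm — process edges by increasing weight (ties by edge label):
B F (3): add — endpoints in different components.
D F (3): add — endpoints in different components.
F G (4): add — endpoints in different components.
B H (5): add — endpoints in different components.
A C (6): add — endpoints in different components.
A G (6): add — endpoints in different components.
B C (7): skip — B and C already connected.
B E (9): add — endpoints in different components.
B G (10): skip — B and G already connected.
D I (11): add — endpoints in different components.
MST edges: B F, D F, F G, B H, A C, A G, B E, D I; total weight 3+3+4+5+6+6+9+11 = 47.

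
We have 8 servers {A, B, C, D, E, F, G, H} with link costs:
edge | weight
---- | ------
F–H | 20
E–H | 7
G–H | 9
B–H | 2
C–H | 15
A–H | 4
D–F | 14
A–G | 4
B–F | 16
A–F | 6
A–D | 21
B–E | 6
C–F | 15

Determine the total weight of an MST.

51

Sort edges by weight, then run Kruskal:
B–H (2): add — endpoints in different components.
A–G (4): add — endpoints in different components.
A–H (4): add — endpoints in different components.
A–F (6): add — endpoints in different components.
B–E (6): add — endpoints in different components.
E–H (7): skip — E and H already connected.
G–H (9): skip — G and H already connected.
D–F (14): add — endpoints in different components.
C–F (15): add — endpoints in different components.
MST edges: B–H, A–G, A–H, A–F, B–E, D–F, C–F; total weight 2+4+4+6+6+14+15 = 51.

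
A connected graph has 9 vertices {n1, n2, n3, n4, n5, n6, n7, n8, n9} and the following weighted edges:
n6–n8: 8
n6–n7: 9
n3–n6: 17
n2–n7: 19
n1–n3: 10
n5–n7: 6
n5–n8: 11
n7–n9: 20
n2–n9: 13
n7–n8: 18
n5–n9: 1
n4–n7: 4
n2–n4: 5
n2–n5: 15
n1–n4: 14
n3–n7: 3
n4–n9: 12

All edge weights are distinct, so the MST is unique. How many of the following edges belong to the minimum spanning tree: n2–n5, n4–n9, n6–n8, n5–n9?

Sort edges by weight, then run Kruskal:
n5–n9 (1): add — endpoints in different components.
n3–n7 (3): add — endpoints in different components.
n4–n7 (4): add — endpoints in different components.
n2–n4 (5): add — endpoints in different components.
n5–n7 (6): add — endpoints in different components.
n6–n8 (8): add — endpoints in different components.
n6–n7 (9): add — endpoints in different components.
n1–n3 (10): add — endpoints in different components.
MST edge set: {n5–n9, n3–n7, n4–n7, n2–n4, n5–n7, n6–n8, n6–n7, n1–n3}.
Of the listed edges, {n6–n8, n5–n9} are in the MST → 2.

2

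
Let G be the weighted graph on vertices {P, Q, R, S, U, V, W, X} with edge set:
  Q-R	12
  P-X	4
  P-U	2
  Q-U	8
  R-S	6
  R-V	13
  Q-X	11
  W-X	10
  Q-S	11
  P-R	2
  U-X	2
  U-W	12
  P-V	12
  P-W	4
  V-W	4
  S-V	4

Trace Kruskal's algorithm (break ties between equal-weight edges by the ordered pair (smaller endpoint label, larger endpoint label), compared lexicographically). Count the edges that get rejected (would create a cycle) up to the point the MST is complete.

2

Kruskal's algorithm — process edges by increasing weight (ties by edge label):
P-R (2): add — endpoints in different components.
P-U (2): add — endpoints in different components.
U-X (2): add — endpoints in different components.
P-W (4): add — endpoints in different components.
P-X (4): skip — P and X already connected.
S-V (4): add — endpoints in different components.
V-W (4): add — endpoints in different components.
R-S (6): skip — S and R already connected.
Q-U (8): add — endpoints in different components.
Edges rejected before the tree was complete: 2.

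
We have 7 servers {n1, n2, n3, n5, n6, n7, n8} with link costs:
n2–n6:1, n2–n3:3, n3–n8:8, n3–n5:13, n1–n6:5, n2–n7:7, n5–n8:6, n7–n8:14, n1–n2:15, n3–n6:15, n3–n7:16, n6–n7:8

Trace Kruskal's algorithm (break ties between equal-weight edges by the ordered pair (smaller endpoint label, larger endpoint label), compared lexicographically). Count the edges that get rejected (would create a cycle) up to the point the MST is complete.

0

Kruskal: consider edges lightest-first.
n2–n6 (1): add. Components now {n1} {n2,n6} {n8} {n7} {n3} {n5}
n2–n3 (3): add. Components now {n1} {n2,n3,n6} {n8} {n7} {n5}
n1–n6 (5): add. Components now {n1,n2,n3,n6} {n8} {n7} {n5}
n5–n8 (6): add. Components now {n1,n2,n3,n6} {n5,n8} {n7}
n2–n7 (7): add. Components now {n1,n2,n3,n6,n7} {n5,n8}
n3–n8 (8): add. Components now {n1,n2,n3,n5,n6,n7,n8}
Edges rejected before the tree was complete: 0.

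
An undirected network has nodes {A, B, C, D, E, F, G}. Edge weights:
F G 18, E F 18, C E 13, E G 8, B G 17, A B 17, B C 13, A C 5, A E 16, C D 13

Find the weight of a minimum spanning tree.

70

Sort edges by weight, then run Kruskal:
A C (5): add — endpoints in different components.
E G (8): add — endpoints in different components.
B C (13): add — endpoints in different components.
C D (13): add — endpoints in different components.
C E (13): add — endpoints in different components.
A E (16): skip — A and E already connected.
A B (17): skip — A and B already connected.
B G (17): skip — B and G already connected.
E F (18): add — endpoints in different components.
MST edges: A C, E G, B C, C D, C E, E F; total weight 5+8+13+13+13+18 = 70.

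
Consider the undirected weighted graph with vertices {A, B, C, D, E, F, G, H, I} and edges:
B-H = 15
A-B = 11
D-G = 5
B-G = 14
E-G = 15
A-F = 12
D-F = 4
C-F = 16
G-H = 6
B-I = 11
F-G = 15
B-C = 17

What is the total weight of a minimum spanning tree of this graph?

80

Grow the tree from E using Prim:
Step 1: cheapest edge leaving the tree is E-G (15); add G.
Step 2: cheapest edge leaving the tree is D-G (5); add D.
Step 3: cheapest edge leaving the tree is D-F (4); add F.
Step 4: cheapest edge leaving the tree is G-H (6); add H.
Step 5: cheapest edge leaving the tree is A-F (12); add A.
Step 6: cheapest edge leaving the tree is A-B (11); add B.
Step 7: cheapest edge leaving the tree is B-I (11); add I.
Step 8: cheapest edge leaving the tree is C-F (16); add C.
MST edges: E-G, D-G, D-F, G-H, A-F, A-B, B-I, C-F; total weight 15+5+4+6+12+11+11+16 = 80.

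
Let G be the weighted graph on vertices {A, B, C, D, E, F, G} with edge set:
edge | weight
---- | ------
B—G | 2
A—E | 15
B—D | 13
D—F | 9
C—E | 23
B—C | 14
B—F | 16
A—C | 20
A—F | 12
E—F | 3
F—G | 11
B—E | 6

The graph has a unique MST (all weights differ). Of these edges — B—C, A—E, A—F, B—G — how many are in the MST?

3

Sort edges by weight, then run Kruskal:
B—G (2): add. Components now {A} {B,G} {C} {D} {E} {F}
E—F (3): add. Components now {A} {B,G} {C} {D} {E,F}
B—E (6): add. Components now {A} {B,E,F,G} {C} {D}
D—F (9): add. Components now {A} {B,D,E,F,G} {C}
F—G (11): skip — F and G already connected.
A—F (12): add. Components now {A,B,D,E,F,G} {C}
B—D (13): skip — B and D already connected.
B—C (14): add. Components now {A,B,C,D,E,F,G}
MST edge set: {B—G, E—F, B—E, D—F, A—F, B—C}.
Of the listed edges, {B—C, A—F, B—G} are in the MST → 3.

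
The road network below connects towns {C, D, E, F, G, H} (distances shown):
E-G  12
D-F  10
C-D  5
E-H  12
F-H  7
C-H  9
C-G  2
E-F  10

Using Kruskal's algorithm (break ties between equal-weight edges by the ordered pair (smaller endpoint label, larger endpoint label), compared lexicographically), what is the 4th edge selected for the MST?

Sort edges by weight, then run Kruskal:
C-G (2): add. Components now {C,G} {D} {E} {F} {H}
C-D (5): add. Components now {C,D,G} {E} {F} {H}
F-H (7): add. Components now {C,D,G} {E} {F,H}
C-H (9): add. Components now {C,D,F,G,H} {E}
D-F (10): skip — D and F already connected.
E-F (10): add. Components now {C,D,E,F,G,H}
The 4th edge added is C-H.

C-H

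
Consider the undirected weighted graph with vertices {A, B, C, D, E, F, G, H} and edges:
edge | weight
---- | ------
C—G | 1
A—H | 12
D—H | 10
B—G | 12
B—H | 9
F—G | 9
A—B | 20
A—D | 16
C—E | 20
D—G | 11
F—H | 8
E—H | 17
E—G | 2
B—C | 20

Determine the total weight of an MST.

Kruskal's algorithm — process edges by increasing weight (ties by edge label):
C—G (1): add — endpoints in different components.
E—G (2): add — endpoints in different components.
F—H (8): add — endpoints in different components.
B—H (9): add — endpoints in different components.
F—G (9): add — endpoints in different components.
D—H (10): add — endpoints in different components.
D—G (11): skip — D and G already connected.
A—H (12): add — endpoints in different components.
MST edges: C—G, E—G, F—H, B—H, F—G, D—H, A—H; total weight 1+2+8+9+9+10+12 = 51.

51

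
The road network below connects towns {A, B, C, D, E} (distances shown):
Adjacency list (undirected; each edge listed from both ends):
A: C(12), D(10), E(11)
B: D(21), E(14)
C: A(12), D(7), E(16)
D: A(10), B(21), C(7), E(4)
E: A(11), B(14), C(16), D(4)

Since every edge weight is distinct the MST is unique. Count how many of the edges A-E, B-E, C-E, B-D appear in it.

Kruskal: consider edges lightest-first.
D-E (4): add — endpoints in different components.
C-D (7): add — endpoints in different components.
A-D (10): add — endpoints in different components.
A-E (11): skip — A and E already connected.
A-C (12): skip — A and C already connected.
B-E (14): add — endpoints in different components.
MST edge set: {D-E, C-D, A-D, B-E}.
Of the listed edges, {B-E} are in the MST → 1.

1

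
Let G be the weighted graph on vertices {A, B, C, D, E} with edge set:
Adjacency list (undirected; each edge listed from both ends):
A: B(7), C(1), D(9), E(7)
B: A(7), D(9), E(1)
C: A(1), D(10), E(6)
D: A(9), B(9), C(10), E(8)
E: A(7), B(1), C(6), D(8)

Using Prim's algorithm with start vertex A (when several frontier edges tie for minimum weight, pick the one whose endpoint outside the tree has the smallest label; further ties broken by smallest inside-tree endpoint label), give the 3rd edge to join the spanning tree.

B-E

Prim's algorithm from A:
Step 1: frontier [A—C 1, A—B 7, A—E 7, A—D 9] → take A—C (1); add C.
Step 2: frontier [A—B 7, A—E 7, A—D 9, C—E 6, C—D 10] → take C—E (6); add E.
Step 3: frontier [A—B 7, A—D 9, C—D 10, B—E 1, D—E 8] → take B—E (1); add B.
Step 4: frontier [A—D 9, B—D 9, C—D 10, D—E 8] → take D—E (8); add D.
The 3rd edge added is B—E.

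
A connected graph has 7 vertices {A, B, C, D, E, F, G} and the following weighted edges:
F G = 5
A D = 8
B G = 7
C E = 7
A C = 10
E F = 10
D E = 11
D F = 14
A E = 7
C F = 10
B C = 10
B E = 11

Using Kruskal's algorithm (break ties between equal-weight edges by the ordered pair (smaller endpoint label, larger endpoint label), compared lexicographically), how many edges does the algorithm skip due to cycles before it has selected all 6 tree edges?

Kruskal's algorithm — process edges by increasing weight (ties by edge label):
F G (5): add. Components now {A} {B} {C} {D} {E} {F,G}
A E (7): add. Components now {A,E} {B} {C} {D} {F,G}
B G (7): add. Components now {A,E} {B,F,G} {C} {D}
C E (7): add. Components now {A,C,E} {B,F,G} {D}
A D (8): add. Components now {A,C,D,E} {B,F,G}
A C (10): skip — A and C already connected.
B C (10): add. Components now {A,B,C,D,E,F,G}
Edges rejected before the tree was complete: 1.

1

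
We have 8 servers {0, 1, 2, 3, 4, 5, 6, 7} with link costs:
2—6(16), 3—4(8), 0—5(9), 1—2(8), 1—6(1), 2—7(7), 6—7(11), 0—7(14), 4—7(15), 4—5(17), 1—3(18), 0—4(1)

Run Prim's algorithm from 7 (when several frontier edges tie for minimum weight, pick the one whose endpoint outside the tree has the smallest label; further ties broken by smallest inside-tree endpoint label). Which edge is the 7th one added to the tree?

Grow the tree from 7 using Prim:
Step 1: cheapest edge leaving the tree is 2—7 (7); add 2.
Step 2: cheapest edge leaving the tree is 1—2 (8); add 1.
Step 3: cheapest edge leaving the tree is 1—6 (1); add 6.
Step 4: cheapest edge leaving the tree is 0—7 (14); add 0.
Step 5: cheapest edge leaving the tree is 0—4 (1); add 4.
Step 6: cheapest edge leaving the tree is 3—4 (8); add 3.
Step 7: cheapest edge leaving the tree is 0—5 (9); add 5.
The 7th edge added is 0—5.

0-5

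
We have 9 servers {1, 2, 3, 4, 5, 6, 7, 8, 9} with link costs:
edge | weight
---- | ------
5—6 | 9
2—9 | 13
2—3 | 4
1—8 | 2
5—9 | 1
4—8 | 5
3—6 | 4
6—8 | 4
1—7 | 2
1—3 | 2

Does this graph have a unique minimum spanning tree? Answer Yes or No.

Kruskal's algorithm — process edges by increasing weight (ties by edge label):
5—9 (1): add — endpoints in different components.
1—3 (2): add — endpoints in different components.
1—7 (2): add — endpoints in different components.
1—8 (2): add — endpoints in different components.
2—3 (4): add — endpoints in different components.
3—6 (4): add — endpoints in different components.
6—8 (4): skip — 6 and 8 already connected.
4—8 (5): add — endpoints in different components.
5—6 (9): add — endpoints in different components.
Non-tree edge 6—8 has weight 4, equal to the heaviest edge on its tree cycle — swapping gives another MST of the same weight. Not unique.

No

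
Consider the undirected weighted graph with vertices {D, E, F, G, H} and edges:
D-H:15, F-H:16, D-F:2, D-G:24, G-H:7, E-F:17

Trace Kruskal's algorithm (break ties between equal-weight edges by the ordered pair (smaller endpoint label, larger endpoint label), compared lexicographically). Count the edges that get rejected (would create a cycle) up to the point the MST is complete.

Kruskal: consider edges lightest-first.
D-F (2): add — endpoints in different components.
G-H (7): add — endpoints in different components.
D-H (15): add — endpoints in different components.
F-H (16): skip — F and H already connected.
E-F (17): add — endpoints in different components.
Edges rejected before the tree was complete: 1.

1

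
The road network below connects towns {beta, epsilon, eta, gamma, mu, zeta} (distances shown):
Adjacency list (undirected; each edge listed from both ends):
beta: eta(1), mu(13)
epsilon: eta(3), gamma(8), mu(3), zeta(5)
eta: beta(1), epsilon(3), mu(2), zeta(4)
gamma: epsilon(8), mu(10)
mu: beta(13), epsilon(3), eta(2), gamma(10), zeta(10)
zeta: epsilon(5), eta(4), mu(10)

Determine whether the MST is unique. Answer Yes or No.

No

Kruskal: consider edges lightest-first.
beta-eta (1): add — endpoints in different components.
eta-mu (2): add — endpoints in different components.
epsilon-eta (3): add — endpoints in different components.
epsilon-mu (3): skip — mu and epsilon already connected.
eta-zeta (4): add — endpoints in different components.
epsilon-zeta (5): skip — zeta and epsilon already connected.
epsilon-gamma (8): add — endpoints in different components.
Non-tree edge epsilon-mu has weight 3, equal to the heaviest edge on its tree cycle — swapping gives another MST of the same weight. Not unique.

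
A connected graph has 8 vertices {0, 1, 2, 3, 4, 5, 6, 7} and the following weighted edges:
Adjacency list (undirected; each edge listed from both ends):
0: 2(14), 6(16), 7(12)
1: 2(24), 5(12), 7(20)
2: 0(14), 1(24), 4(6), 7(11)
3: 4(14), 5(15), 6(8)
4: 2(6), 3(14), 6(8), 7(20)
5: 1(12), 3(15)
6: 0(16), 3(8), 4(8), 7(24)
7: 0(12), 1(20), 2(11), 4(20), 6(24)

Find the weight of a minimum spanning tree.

72

Prim, starting at 4.
Step 1: cheapest edge leaving the tree is 2 4 (6); add 2.
Step 2: cheapest edge leaving the tree is 4 6 (8); add 6.
Step 3: cheapest edge leaving the tree is 3 6 (8); add 3.
Step 4: cheapest edge leaving the tree is 2 7 (11); add 7.
Step 5: cheapest edge leaving the tree is 0 7 (12); add 0.
Step 6: cheapest edge leaving the tree is 3 5 (15); add 5.
Step 7: cheapest edge leaving the tree is 1 5 (12); add 1.
MST edges: 2 4, 4 6, 3 6, 2 7, 0 7, 3 5, 1 5; total weight 6+8+8+11+12+15+12 = 72.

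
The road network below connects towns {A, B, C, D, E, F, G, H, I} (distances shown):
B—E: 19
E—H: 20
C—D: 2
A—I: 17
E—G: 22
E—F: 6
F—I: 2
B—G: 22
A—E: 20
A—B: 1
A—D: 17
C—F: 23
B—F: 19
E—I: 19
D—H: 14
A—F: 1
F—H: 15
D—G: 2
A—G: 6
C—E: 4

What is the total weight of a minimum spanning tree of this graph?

32

Grow the tree from A using Prim:
Step 1: cheapest edge leaving the tree is A—B (1); add B.
Step 2: cheapest edge leaving the tree is A—F (1); add F.
Step 3: cheapest edge leaving the tree is F—I (2); add I.
Step 4: cheapest edge leaving the tree is E—F (6); add E.
Step 5: cheapest edge leaving the tree is C—E (4); add C.
Step 6: cheapest edge leaving the tree is C—D (2); add D.
Step 7: cheapest edge leaving the tree is D—G (2); add G.
Step 8: cheapest edge leaving the tree is D—H (14); add H.
MST edges: A—B, A—F, F—I, E—F, C—E, C—D, D—G, D—H; total weight 1+1+2+6+4+2+2+14 = 32.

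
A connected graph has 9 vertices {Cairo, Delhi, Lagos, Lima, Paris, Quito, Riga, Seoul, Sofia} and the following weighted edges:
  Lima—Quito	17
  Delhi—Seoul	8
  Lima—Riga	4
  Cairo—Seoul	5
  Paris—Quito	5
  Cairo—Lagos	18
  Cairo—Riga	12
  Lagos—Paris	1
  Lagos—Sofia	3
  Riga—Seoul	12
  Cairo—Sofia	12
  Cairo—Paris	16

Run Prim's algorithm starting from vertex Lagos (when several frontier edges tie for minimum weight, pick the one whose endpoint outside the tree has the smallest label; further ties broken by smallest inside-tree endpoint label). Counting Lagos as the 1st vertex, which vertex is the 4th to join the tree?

Quito

Prim, starting at Lagos.
Step 1: cheapest edge leaving the tree is Lagos—Paris (1); add Paris.
Step 2: cheapest edge leaving the tree is Lagos—Sofia (3); add Sofia.
Step 3: cheapest edge leaving the tree is Paris—Quito (5); add Quito.
Step 4: cheapest edge leaving the tree is Cairo—Sofia (12); add Cairo.
Step 5: cheapest edge leaving the tree is Cairo—Seoul (5); add Seoul.
Step 6: cheapest edge leaving the tree is Delhi—Seoul (8); add Delhi.
Step 7: cheapest edge leaving the tree is Cairo—Riga (12); add Riga.
Step 8: cheapest edge leaving the tree is Lima—Riga (4); add Lima.
Vertex order: Lagos, Paris, Sofia, Quito, Cairo, Seoul, Delhi, Riga, Lima. The 4th vertex is Quito.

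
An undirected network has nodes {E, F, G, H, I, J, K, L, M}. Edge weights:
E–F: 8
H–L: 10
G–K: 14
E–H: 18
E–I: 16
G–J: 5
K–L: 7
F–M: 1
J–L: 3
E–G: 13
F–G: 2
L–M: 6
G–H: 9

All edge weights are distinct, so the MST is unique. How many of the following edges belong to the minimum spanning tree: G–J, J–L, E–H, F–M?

Kruskal's algorithm — process edges by increasing weight (ties by edge label):
F–M (1): add — endpoints in different components.
F–G (2): add — endpoints in different components.
J–L (3): add — endpoints in different components.
G–J (5): add — endpoints in different components.
L–M (6): skip — L and M already connected.
K–L (7): add — endpoints in different components.
E–F (8): add — endpoints in different components.
G–H (9): add — endpoints in different components.
H–L (10): skip — H and L already connected.
E–G (13): skip — E and G already connected.
G–K (14): skip — G and K already connected.
E–I (16): add — endpoints in different components.
MST edge set: {F–M, F–G, J–L, G–J, K–L, E–F, G–H, E–I}.
Of the listed edges, {G–J, J–L, F–M} are in the MST → 3.

3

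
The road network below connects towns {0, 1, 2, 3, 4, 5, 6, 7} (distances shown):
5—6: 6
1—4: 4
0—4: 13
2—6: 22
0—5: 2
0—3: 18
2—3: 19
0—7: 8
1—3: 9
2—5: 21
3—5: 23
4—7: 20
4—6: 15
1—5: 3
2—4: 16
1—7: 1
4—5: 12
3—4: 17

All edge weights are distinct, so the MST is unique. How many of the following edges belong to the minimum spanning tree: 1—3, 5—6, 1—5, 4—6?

Kruskal: consider edges lightest-first.
1—7 (1): add — endpoints in different components.
0—5 (2): add — endpoints in different components.
1—5 (3): add — endpoints in different components.
1—4 (4): add — endpoints in different components.
5—6 (6): add — endpoints in different components.
0—7 (8): skip — 0 and 7 already connected.
1—3 (9): add — endpoints in different components.
4—5 (12): skip — 4 and 5 already connected.
0—4 (13): skip — 0 and 4 already connected.
4—6 (15): skip — 4 and 6 already connected.
2—4 (16): add — endpoints in different components.
MST edge set: {1—7, 0—5, 1—5, 1—4, 5—6, 1—3, 2—4}.
Of the listed edges, {1—3, 5—6, 1—5} are in the MST → 3.

3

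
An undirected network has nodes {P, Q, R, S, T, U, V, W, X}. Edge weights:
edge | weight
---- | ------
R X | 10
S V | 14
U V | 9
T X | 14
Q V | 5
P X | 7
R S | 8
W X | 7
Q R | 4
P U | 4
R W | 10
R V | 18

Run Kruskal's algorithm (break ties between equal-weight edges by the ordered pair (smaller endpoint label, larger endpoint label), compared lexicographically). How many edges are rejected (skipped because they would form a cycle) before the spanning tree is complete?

Kruskal's algorithm — process edges by increasing weight (ties by edge label):
P U (4): add — endpoints in different components.
Q R (4): add — endpoints in different components.
Q V (5): add — endpoints in different components.
P X (7): add — endpoints in different components.
W X (7): add — endpoints in different components.
R S (8): add — endpoints in different components.
U V (9): add — endpoints in different components.
R W (10): skip — R and W already connected.
R X (10): skip — R and X already connected.
S V (14): skip — S and V already connected.
T X (14): add — endpoints in different components.
Edges rejected before the tree was complete: 3.

3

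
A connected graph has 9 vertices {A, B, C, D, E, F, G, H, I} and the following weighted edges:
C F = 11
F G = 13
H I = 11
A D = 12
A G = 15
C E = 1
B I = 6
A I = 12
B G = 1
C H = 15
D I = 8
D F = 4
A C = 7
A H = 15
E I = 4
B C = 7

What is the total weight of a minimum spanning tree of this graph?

42

Prim, starting at A.
Step 1: cheapest edge leaving the tree is A C (7); add C.
Step 2: cheapest edge leaving the tree is C E (1); add E.
Step 3: cheapest edge leaving the tree is E I (4); add I.
Step 4: cheapest edge leaving the tree is B I (6); add B.
Step 5: cheapest edge leaving the tree is B G (1); add G.
Step 6: cheapest edge leaving the tree is D I (8); add D.
Step 7: cheapest edge leaving the tree is D F (4); add F.
Step 8: cheapest edge leaving the tree is H I (11); add H.
MST edges: A C, C E, E I, B I, B G, D I, D F, H I; total weight 7+1+4+6+1+8+4+11 = 42.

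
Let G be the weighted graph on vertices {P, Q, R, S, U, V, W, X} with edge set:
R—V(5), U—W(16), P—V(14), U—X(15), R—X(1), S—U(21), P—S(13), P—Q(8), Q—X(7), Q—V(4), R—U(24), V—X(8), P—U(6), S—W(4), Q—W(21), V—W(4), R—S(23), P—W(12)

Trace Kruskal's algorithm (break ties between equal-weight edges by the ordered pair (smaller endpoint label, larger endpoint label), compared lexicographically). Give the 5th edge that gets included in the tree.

R-V

Kruskal: consider edges lightest-first.
R—X (1): add — endpoints in different components.
Q—V (4): add — endpoints in different components.
S—W (4): add — endpoints in different components.
V—W (4): add — endpoints in different components.
R—V (5): add — endpoints in different components.
P—U (6): add — endpoints in different components.
Q—X (7): skip — Q and X already connected.
P—Q (8): add — endpoints in different components.
The 5th edge added is R—V.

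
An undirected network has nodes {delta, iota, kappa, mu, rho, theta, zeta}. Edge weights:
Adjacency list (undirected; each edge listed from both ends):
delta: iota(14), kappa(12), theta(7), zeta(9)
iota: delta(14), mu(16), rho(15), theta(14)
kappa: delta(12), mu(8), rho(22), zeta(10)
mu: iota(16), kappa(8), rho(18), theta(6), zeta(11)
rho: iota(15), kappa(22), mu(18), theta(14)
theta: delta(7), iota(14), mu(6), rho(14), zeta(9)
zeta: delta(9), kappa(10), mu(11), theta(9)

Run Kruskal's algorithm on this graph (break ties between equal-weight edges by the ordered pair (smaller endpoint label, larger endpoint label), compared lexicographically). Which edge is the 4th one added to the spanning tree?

Sort edges by weight, then run Kruskal:
mu-theta (6): add — endpoints in different components.
delta-theta (7): add — endpoints in different components.
kappa-mu (8): add — endpoints in different components.
delta-zeta (9): add — endpoints in different components.
theta-zeta (9): skip — zeta and theta already connected.
kappa-zeta (10): skip — kappa and zeta already connected.
mu-zeta (11): skip — mu and zeta already connected.
delta-kappa (12): skip — kappa and delta already connected.
delta-iota (14): add — endpoints in different components.
iota-theta (14): skip — iota and theta already connected.
rho-theta (14): add — endpoints in different components.
The 4th edge added is delta-zeta.

delta-zeta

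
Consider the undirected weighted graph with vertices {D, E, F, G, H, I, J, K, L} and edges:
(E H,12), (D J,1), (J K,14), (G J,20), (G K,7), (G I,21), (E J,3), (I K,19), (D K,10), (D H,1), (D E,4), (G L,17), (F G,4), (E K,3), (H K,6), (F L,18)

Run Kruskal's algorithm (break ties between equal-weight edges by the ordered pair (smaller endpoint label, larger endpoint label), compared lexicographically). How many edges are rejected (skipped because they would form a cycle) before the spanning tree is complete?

Kruskal: consider edges lightest-first.
D H (1): add — endpoints in different components.
D J (1): add — endpoints in different components.
E J (3): add — endpoints in different components.
E K (3): add — endpoints in different components.
D E (4): skip — D and E already connected.
F G (4): add — endpoints in different components.
H K (6): skip — H and K already connected.
G K (7): add — endpoints in different components.
D K (10): skip — D and K already connected.
E H (12): skip — E and H already connected.
J K (14): skip — J and K already connected.
G L (17): add — endpoints in different components.
F L (18): skip — F and L already connected.
I K (19): add — endpoints in different components.
Edges rejected before the tree was complete: 6.

6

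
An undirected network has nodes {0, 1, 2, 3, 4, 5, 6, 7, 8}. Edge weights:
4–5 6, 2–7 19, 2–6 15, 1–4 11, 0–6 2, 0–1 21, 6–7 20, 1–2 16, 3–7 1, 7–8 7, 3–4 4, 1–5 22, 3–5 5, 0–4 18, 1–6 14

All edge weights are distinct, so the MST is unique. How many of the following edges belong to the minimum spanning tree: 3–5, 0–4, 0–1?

1

Kruskal's algorithm — process edges by increasing weight (ties by edge label):
3–7 (1): add — endpoints in different components.
0–6 (2): add — endpoints in different components.
3–4 (4): add — endpoints in different components.
3–5 (5): add — endpoints in different components.
4–5 (6): skip — 4 and 5 already connected.
7–8 (7): add — endpoints in different components.
1–4 (11): add — endpoints in different components.
1–6 (14): add — endpoints in different components.
2–6 (15): add — endpoints in different components.
MST edge set: {3–7, 0–6, 3–4, 3–5, 7–8, 1–4, 1–6, 2–6}.
Of the listed edges, {3–5} are in the MST → 1.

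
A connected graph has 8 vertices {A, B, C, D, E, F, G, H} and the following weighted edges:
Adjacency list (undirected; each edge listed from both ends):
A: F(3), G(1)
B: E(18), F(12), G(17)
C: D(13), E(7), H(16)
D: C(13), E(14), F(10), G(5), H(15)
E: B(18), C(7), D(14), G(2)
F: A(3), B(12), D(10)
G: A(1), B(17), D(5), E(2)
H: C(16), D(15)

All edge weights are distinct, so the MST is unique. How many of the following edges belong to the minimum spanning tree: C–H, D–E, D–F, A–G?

1

Kruskal: consider edges lightest-first.
A–G (1): add — endpoints in different components.
E–G (2): add — endpoints in different components.
A–F (3): add — endpoints in different components.
D–G (5): add — endpoints in different components.
C–E (7): add — endpoints in different components.
D–F (10): skip — D and F already connected.
B–F (12): add — endpoints in different components.
C–D (13): skip — C and D already connected.
D–E (14): skip — D and E already connected.
D–H (15): add — endpoints in different components.
MST edge set: {A–G, E–G, A–F, D–G, C–E, B–F, D–H}.
Of the listed edges, {A–G} are in the MST → 1.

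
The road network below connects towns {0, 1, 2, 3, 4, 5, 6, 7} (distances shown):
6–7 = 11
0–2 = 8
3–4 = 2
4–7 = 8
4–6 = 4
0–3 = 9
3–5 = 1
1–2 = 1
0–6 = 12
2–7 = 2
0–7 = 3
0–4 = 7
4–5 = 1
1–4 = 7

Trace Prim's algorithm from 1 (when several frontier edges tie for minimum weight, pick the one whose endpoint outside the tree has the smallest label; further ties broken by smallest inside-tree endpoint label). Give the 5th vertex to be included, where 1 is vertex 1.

4

Grow the tree from 1 using Prim:
Step 1: cheapest edge leaving the tree is 1–2 (1); add 2.
Step 2: cheapest edge leaving the tree is 2–7 (2); add 7.
Step 3: cheapest edge leaving the tree is 0–7 (3); add 0.
Step 4: cheapest edge leaving the tree is 0–4 (7); add 4.
Step 5: cheapest edge leaving the tree is 4–5 (1); add 5.
Step 6: cheapest edge leaving the tree is 3–5 (1); add 3.
Step 7: cheapest edge leaving the tree is 4–6 (4); add 6.
Vertex order: 1, 2, 7, 0, 4, 5, 3, 6. The 5th vertex is 4.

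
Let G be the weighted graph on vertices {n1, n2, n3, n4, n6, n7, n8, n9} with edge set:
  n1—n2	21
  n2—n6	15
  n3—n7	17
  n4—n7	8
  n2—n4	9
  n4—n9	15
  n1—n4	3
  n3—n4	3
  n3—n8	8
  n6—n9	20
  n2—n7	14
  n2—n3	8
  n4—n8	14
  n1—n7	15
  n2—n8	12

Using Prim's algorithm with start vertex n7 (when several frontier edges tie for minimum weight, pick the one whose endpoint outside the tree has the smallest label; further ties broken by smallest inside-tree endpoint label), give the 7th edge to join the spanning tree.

n4-n9

Prim's algorithm from n7:
Step 1: cheapest edge leaving the tree is n4—n7 (8); add n4.
Step 2: cheapest edge leaving the tree is n1—n4 (3); add n1.
Step 3: cheapest edge leaving the tree is n3—n4 (3); add n3.
Step 4: cheapest edge leaving the tree is n2—n3 (8); add n2.
Step 5: cheapest edge leaving the tree is n3—n8 (8); add n8.
Step 6: cheapest edge leaving the tree is n2—n6 (15); add n6.
Step 7: cheapest edge leaving the tree is n4—n9 (15); add n9.
The 7th edge added is n4—n9.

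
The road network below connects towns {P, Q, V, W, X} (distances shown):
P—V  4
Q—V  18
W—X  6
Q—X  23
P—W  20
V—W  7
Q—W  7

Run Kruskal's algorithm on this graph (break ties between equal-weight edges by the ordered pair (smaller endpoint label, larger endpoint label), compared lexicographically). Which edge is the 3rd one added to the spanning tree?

Kruskal: consider edges lightest-first.
P—V (4): add — endpoints in different components.
W—X (6): add — endpoints in different components.
Q—W (7): add — endpoints in different components.
V—W (7): add — endpoints in different components.
The 3rd edge added is Q—W.

Q-W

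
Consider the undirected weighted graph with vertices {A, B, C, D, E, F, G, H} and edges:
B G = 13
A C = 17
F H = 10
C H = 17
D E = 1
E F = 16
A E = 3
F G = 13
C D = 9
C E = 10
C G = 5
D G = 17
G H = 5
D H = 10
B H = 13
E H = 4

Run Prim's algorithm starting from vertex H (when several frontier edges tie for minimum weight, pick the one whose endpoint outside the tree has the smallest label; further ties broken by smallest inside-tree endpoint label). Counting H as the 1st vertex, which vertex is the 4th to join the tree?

Prim's algorithm from H:
Step 1: cheapest edge leaving the tree is E H (4); add E.
Step 2: cheapest edge leaving the tree is D E (1); add D.
Step 3: cheapest edge leaving the tree is A E (3); add A.
Step 4: cheapest edge leaving the tree is G H (5); add G.
Step 5: cheapest edge leaving the tree is C G (5); add C.
Step 6: cheapest edge leaving the tree is F H (10); add F.
Step 7: cheapest edge leaving the tree is B G (13); add B.
Vertex order: H, E, D, A, G, C, F, B. The 4th vertex is A.

A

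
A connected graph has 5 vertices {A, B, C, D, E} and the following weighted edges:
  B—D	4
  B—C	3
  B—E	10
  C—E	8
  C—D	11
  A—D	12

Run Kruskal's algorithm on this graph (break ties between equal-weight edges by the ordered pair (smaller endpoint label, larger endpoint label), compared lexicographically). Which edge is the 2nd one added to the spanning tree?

Kruskal's algorithm — process edges by increasing weight (ties by edge label):
B—C (3): add. Components now {A} {B,C} {D} {E}
B—D (4): add. Components now {A} {B,C,D} {E}
C—E (8): add. Components now {A} {B,C,D,E}
B—E (10): skip — B and E already connected.
C—D (11): skip — C and D already connected.
A—D (12): add. Components now {A,B,C,D,E}
The 2nd edge added is B—D.

B-D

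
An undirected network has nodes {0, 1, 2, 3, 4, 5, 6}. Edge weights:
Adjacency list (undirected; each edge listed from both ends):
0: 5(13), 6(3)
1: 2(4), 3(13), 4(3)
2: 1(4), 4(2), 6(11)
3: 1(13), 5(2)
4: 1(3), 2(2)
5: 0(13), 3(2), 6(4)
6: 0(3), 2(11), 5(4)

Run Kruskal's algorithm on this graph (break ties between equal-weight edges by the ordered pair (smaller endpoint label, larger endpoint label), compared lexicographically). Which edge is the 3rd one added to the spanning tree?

Sort edges by weight, then run Kruskal:
2—4 (2): add. Components now {0} {1} {2,4} {3} {5} {6}
3—5 (2): add. Components now {0} {1} {2,4} {3,5} {6}
0—6 (3): add. Components now {0,6} {1} {2,4} {3,5}
1—4 (3): add. Components now {0,6} {1,2,4} {3,5}
1—2 (4): skip — 1 and 2 already connected.
5—6 (4): add. Components now {0,3,5,6} {1,2,4}
2—6 (11): add. Components now {0,1,2,3,4,5,6}
The 3rd edge added is 0—6.

0-6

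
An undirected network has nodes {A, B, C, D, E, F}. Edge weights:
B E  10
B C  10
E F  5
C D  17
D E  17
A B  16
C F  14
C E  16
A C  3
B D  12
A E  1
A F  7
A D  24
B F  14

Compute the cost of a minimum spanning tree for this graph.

Prim, starting at A.
Step 1: cheapest edge leaving the tree is A E (1); add E.
Step 2: cheapest edge leaving the tree is A C (3); add C.
Step 3: cheapest edge leaving the tree is E F (5); add F.
Step 4: cheapest edge leaving the tree is B C (10); add B.
Step 5: cheapest edge leaving the tree is B D (12); add D.
MST edges: A E, A C, E F, B C, B D; total weight 1+3+5+10+12 = 31.

31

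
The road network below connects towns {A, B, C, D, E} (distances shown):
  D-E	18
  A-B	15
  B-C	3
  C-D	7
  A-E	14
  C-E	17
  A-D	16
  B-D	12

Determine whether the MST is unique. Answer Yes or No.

Kruskal: consider edges lightest-first.
B-C (3): add. Components now {A} {B,C} {D} {E}
C-D (7): add. Components now {A} {B,C,D} {E}
B-D (12): skip — B and D already connected.
A-E (14): add. Components now {A,E} {B,C,D}
A-B (15): add. Components now {A,B,C,D,E}
Every non-tree edge has weight strictly greater than the heaviest edge on the tree path between its endpoints, so the MST is unique.

Yes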